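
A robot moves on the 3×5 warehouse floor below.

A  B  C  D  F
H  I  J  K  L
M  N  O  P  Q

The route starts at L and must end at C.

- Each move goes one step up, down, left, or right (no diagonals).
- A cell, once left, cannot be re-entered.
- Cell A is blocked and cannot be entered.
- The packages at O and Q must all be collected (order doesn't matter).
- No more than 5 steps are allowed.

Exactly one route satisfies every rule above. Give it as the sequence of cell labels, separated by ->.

The 5-move cap with required stops at O, Q leaves no slack for detours.
Route from L: down 1 to Q, left 2 to O, up 2 to C — 5 moves in all.
Check: all required cells visited; 5 ≤ 5 moves.

L -> Q -> P -> O -> J -> C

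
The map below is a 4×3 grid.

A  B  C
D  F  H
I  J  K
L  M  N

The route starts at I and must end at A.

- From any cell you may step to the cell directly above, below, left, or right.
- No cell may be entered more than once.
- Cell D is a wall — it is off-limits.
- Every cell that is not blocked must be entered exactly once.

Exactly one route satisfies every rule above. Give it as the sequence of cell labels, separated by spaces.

I L M N K J F H C B A

Need to visit all 11 open cells exactly once, starting at I and ending at A.
Route from I: down 1 to L, right 2 to N, up 1 to K, left 1 to J, up 1 to F, right 1 to H, up 1 to C, left 2 to A — 10 moves in all.
Check: all 11 open cells covered.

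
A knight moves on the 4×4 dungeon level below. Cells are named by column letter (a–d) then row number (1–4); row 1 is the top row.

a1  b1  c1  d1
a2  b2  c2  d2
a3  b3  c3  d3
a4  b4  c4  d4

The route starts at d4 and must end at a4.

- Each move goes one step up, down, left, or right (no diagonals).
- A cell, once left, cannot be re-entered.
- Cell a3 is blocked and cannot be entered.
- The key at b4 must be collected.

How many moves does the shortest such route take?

3

Any route passes through b4 somewhere between d4 and a4. Summing Manhattan distances along the two legs (d4 → b4 → a4) gives a lower bound of 2 + 1 = 3 moves.
A route of 3 moves achieves this: d4 → c4 → b4 → a4.
Since 3 matches the lower bound, it is optimal.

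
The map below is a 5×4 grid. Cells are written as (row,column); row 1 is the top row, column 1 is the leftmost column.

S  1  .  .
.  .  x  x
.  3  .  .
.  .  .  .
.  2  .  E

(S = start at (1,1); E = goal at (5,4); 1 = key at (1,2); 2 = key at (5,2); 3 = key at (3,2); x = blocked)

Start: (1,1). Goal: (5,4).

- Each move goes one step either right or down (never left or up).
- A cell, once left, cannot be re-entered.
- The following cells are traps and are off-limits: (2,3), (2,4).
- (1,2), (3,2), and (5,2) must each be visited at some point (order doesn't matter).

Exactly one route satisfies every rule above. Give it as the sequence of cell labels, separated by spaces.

Moves only go right or down, so the column and row indices never decrease.
Route from (1,1): right to (1,2), 4× down (reaching (5,2)), 2× right (reaching (5,4)) — 7 moves in all.
Check: all required cells visited.

(1,1) (1,2) (2,2) (3,2) (4,2) (5,2) (5,3) (5,4)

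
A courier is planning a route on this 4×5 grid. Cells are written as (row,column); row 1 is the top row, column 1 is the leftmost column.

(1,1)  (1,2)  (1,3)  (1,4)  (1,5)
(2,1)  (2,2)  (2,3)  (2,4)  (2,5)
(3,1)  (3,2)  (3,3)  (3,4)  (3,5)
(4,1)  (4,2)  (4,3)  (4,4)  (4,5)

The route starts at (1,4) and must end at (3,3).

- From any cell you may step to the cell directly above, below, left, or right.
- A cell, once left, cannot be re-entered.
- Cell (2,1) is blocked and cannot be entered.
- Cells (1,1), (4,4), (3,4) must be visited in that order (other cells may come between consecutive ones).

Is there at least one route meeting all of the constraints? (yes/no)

no

(1,1) must be visited but has only one open neighbour ((1,2)), and it is neither the start nor the goal — the route would have to enter and leave through (1,2), re-entering it.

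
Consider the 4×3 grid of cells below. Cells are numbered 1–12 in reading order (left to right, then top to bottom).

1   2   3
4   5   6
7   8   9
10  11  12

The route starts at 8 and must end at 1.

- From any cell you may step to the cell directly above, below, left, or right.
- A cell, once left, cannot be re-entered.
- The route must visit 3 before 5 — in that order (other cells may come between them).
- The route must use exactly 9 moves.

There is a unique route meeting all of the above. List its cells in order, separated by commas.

The waypoints must appear in the order 3, 5, with no cell reused.
Route from 8: down to 11, right to 12, 3× up (reaching 3), left to 2, down to 5, left to 4, up to 1 — 9 moves in all.
Check: order respected (3 at step 5, 5 at step 7); 9 moves as required.

8, 11, 12, 9, 6, 3, 2, 5, 4, 1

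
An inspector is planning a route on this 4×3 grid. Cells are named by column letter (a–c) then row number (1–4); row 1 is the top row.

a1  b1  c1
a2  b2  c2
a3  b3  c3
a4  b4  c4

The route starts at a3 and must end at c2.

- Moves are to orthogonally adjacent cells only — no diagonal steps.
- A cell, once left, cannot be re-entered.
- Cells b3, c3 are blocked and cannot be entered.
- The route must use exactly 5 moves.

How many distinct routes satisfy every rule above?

3

Need simple routes of exactly 5 moves from a3 to c2 (Manhattan distance 3, so 1 moves are spent on a detour and 1 undoing it).
Enumerating: a3 a2 a1 b1 b2 c2 | a3 a2 a1 b1 c1 c2 | a3 a2 b2 b1 c1 c2.
That gives 3 routes.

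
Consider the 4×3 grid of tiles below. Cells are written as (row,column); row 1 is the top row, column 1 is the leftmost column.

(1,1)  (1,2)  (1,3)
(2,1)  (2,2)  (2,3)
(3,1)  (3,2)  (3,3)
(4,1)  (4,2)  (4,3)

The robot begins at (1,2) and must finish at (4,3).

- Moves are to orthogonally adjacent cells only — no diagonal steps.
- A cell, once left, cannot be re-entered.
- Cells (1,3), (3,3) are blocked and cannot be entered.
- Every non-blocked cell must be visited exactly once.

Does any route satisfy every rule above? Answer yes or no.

Cell (2,3) has only one open neighbour but is neither the start nor the goal, so a Hamiltonian route would have to both enter and leave it through the same neighbour — impossible without revisiting.

no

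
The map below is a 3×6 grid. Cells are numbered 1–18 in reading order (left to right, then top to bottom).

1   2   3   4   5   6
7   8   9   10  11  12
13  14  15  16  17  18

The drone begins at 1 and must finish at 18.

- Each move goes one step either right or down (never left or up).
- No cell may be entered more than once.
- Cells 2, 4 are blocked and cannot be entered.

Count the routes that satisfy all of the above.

6

A right/down-only route from 1 to 18 makes exactly 2 down-moves and 5 right-moves in some order.
With no other constraints that would be C(7,2) = 21 routes.
Subtract routes through each blocked cell (inclusion–exclusion for overlaps): − through 2: 15 − through 4: 6 + through 2&4: 6 → 6.
That gives 6 routes.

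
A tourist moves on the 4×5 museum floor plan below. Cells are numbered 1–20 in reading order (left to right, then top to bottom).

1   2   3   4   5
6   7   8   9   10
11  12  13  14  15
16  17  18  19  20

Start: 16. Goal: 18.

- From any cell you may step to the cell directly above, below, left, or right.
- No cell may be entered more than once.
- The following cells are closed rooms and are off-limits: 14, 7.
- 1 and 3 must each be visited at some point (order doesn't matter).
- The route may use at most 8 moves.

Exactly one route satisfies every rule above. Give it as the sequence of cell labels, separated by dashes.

16 - 11 - 6 - 1 - 2 - 3 - 8 - 13 - 18

Any route must reach 1 and 3 and still end at 18 within 8 moves, so the order of the required stops is forced.
Route from 16: 3× up (reaching 1), 2× right (reaching 3), 3× down (reaching 18) — 8 moves in all.
Check: all required cells visited; 8 ≤ 8 moves.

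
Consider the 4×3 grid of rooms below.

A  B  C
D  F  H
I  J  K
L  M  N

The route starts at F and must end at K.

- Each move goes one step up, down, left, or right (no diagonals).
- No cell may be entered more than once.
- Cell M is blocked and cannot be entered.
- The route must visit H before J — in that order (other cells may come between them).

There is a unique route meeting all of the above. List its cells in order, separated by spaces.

F H C B A D I J K

The waypoints must appear in the order H, J, with no cell reused.
Route from F: right to H, up to C, 2× left (reaching A), 2× down (reaching I), 2× right (reaching K) — 8 moves in all.
Check: order respected (H at step 1, J at step 7).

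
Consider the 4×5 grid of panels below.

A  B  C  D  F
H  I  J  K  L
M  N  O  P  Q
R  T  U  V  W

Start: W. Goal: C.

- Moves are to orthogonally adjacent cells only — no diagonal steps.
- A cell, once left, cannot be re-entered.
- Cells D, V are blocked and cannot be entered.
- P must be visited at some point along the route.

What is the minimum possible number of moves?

Any route passes through P somewhere between W and C. Summing Manhattan distances along the two legs (W → P → C) gives a lower bound of 2 + 3 = 5 moves.
A route of 5 moves achieves this: W → Q → P → K → J → C.
Since 5 matches the lower bound, it is optimal.

5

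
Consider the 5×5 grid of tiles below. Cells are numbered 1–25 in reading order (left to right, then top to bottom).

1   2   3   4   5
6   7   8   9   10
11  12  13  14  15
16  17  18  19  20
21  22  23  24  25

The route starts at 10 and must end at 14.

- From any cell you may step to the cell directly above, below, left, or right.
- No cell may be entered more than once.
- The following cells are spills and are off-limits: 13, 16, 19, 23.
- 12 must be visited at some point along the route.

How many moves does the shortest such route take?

Any route passes through 12 somewhere between 10 and 14. Summing Manhattan distances along the two legs (10 → 12 → 14) gives a lower bound of 4 + 2 = 6 moves.
That bound ignores the blocked cells. Measuring each leg by the fewest moves that actually steer around them (10→12: 4; 12→14: 4) raises the lower bound to 8.
The shortest route satisfying every rule uses 12 moves: 10 → 5 → 4 → 3 → 2 → 1 → 6 → 11 → 12 → 7 → 8 → 9 → 14.
The bound of 8 isn't tight here; checking systematically, no route of length 8 through 11 satisfies every constraint (on a 4-connected grid the length of any start-to-goal walk has the same parity as the Manhattan bound, so only lengths 8, 10, 12, … need checking), so 12 is the minimum.

12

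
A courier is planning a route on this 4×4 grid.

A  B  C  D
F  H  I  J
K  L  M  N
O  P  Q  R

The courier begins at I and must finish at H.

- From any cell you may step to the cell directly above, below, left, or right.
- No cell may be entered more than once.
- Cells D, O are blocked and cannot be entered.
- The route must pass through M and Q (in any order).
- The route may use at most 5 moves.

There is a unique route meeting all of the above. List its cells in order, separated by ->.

I -> M -> Q -> P -> L -> H

The 5-move cap with required stops at M, Q leaves no slack for detours.
Route from I: 2× down (reaching Q), left to P, 2× up (reaching H) — 5 moves in all.
Check: all required cells visited; 5 ≤ 5 moves.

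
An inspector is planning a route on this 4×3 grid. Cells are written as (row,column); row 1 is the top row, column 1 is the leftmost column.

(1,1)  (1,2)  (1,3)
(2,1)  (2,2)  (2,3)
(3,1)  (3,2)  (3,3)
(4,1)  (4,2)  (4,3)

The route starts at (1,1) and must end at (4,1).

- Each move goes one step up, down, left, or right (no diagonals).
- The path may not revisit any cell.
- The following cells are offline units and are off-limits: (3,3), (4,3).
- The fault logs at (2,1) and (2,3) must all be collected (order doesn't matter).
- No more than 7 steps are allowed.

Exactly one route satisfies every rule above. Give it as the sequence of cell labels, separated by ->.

(1,1) -> (1,2) -> (1,3) -> (2,3) -> (2,2) -> (2,1) -> (3,1) -> (4,1)

Any route must reach (2,1) and (2,3) and still end at (4,1) within 7 moves, so the order of the required stops is forced.
Route from (1,1): 2× right (reaching (1,3)), down to (2,3), 2× left (reaching (2,1)), 2× down (reaching (4,1)) — 7 moves in all.
Check: all required cells visited; 7 ≤ 7 moves.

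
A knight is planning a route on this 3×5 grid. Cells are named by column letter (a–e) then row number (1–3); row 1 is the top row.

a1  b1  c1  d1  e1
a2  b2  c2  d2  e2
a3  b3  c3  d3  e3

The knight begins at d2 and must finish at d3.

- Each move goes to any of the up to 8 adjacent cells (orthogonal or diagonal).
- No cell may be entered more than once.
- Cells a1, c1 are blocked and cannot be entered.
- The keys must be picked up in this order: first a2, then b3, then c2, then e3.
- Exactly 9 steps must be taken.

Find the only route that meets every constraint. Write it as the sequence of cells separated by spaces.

The waypoints must appear in the order a2, b3, c2, e3, with no cell reused.
Route from d2: down-left 1 to c3, up-left 1 to b2, left 1 to a2, down-right 1 to b3, up-right 2 to d1, down-right 1 to e2, down 1 to e3, left 1 to d3 — 9 moves in all.
Check: order respected (a2 at step 3, b3 at step 4, c2 at step 5, e3 at step 8); 9 moves as required.

d2 c3 b2 a2 b3 c2 d1 e2 e3 d3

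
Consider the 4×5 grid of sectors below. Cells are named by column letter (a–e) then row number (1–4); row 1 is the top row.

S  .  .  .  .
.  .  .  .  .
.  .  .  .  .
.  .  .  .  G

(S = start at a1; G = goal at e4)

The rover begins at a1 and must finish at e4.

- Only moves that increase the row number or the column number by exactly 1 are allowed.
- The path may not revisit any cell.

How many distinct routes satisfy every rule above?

A right/down-only route from a1 to e4 makes exactly 3 down-moves and 4 right-moves in some order.
With no other constraints that would be C(7,3) = 35 routes.
That gives 35 routes.

35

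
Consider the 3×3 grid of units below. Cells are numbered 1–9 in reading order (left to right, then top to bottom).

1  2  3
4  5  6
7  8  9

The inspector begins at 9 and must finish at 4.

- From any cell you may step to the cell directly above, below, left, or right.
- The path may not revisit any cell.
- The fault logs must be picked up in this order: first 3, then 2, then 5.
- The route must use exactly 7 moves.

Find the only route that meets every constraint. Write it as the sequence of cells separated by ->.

9 -> 6 -> 3 -> 2 -> 5 -> 8 -> 7 -> 4

The waypoints must appear in the order 3, 2, 5, with no cell reused.
Route from 9: up 2 to 3, left 1 to 2, down 2 to 8, left 1 to 7, up 1 to 4 — 7 moves in all.
Check: order respected (3 at step 2, 2 at step 3, 5 at step 4); 7 moves as required.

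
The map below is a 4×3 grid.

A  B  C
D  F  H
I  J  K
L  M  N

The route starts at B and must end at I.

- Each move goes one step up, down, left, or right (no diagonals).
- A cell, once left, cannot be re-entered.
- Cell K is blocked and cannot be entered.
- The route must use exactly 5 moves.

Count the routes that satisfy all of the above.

4

Need simple routes of exactly 5 moves from B to I (Manhattan distance 3, so 1 moves are spent on a detour and 1 undoing it).
Enumerating: B F J M L I | B A D F J I | B C H F J I | B C H F D I.
That gives 4 routes.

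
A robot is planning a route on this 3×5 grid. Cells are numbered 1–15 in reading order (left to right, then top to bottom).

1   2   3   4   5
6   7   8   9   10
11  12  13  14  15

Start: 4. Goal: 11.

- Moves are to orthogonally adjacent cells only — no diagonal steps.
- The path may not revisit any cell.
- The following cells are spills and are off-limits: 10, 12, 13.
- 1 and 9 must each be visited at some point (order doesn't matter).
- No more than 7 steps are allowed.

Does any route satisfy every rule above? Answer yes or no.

One route that works: 4 → 9 → 8 → 3 → 2 → 1 → 6 → 11.

yes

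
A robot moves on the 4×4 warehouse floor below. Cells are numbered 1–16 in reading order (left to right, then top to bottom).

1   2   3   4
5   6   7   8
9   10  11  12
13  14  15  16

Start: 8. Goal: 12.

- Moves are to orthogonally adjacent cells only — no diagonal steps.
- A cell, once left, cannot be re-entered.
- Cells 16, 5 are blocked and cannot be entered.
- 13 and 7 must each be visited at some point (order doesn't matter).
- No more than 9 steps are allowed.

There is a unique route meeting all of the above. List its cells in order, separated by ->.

The budget equals the shortest possible length, so every move has to be on a shortest route through the required cells.
Route from 8: left 2 to 6, down 1 to 10, left 1 to 9, down 1 to 13, right 2 to 15, up 1 to 11, right 1 to 12 — 9 moves in all.
Check: all required cells visited; 9 ≤ 9 moves.

8 -> 7 -> 6 -> 10 -> 9 -> 13 -> 14 -> 15 -> 11 -> 12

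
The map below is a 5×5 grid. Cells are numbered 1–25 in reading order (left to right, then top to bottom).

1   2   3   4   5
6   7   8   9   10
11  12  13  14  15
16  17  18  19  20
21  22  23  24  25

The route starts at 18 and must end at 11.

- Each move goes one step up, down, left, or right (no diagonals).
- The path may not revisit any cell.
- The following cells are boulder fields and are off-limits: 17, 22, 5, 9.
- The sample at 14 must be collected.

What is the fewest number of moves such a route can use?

5

Any route passes through 14 somewhere between 18 and 11. Summing Manhattan distances along the two legs (18 → 14 → 11) gives a lower bound of 2 + 3 = 5 moves.
A route of 5 moves achieves this: 18 → 19 → 14 → 13 → 12 → 11.
Since 5 matches the lower bound, it is optimal.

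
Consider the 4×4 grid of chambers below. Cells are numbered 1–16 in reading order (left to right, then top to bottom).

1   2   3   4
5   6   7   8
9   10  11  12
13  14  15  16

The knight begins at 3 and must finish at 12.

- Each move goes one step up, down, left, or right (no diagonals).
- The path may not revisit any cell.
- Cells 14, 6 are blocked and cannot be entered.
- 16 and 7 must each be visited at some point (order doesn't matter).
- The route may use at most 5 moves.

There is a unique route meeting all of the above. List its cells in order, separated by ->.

The budget equals the shortest possible length, so every move has to be on a shortest route through the required cells.
Route from 3: 3× down (reaching 15), right to 16, up to 12 — 5 moves in all.
Check: all required cells visited; 5 ≤ 5 moves.

3 -> 7 -> 11 -> 15 -> 16 -> 12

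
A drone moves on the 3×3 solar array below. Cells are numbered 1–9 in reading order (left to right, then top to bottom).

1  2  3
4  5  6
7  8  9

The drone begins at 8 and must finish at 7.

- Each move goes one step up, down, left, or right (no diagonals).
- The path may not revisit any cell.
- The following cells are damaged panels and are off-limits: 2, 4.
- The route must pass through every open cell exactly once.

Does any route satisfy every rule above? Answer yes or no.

Cell 3 has only one open neighbour but is neither the start nor the goal, so a Hamiltonian route would have to both enter and leave it through the same neighbour — impossible without revisiting.

no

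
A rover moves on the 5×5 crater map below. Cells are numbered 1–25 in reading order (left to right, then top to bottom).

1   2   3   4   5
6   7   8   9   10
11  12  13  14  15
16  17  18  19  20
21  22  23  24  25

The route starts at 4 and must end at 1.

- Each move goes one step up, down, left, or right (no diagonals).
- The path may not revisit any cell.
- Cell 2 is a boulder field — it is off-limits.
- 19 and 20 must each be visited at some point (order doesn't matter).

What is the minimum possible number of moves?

Any route passes through 19 and 20 in some order between 4 and 1. Summing Manhattan distances along each leg and taking the cheapest ordering (4 → 19 → 20 → 1) gives a lower bound of 3 + 1 + 7 = 11 moves.
A route of 11 moves achieves this: 4 → 9 → 14 → 15 → 20 → 19 → 18 → 13 → 8 → 7 → 6 → 1.
Since 11 matches the lower bound, it is optimal.

11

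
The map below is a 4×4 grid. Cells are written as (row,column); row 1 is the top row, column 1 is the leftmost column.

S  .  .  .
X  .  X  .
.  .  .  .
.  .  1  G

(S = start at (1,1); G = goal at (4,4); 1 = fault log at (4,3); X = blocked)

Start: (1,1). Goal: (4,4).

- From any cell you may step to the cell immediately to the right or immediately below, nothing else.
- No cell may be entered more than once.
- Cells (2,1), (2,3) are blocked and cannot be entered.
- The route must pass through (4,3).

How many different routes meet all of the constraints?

A right/down-only route from (1,1) to (4,4) makes exactly 3 down-moves and 3 right-moves in some order.
With no other constraints that would be C(6,3) = 20 routes.
Split at (4,3) and multiply the segment counts (each segment already excludes blocked cells): (1,1)→(4,3): 2; (4,3)→(4,4): 1; product = 2.
That gives 2 routes.

2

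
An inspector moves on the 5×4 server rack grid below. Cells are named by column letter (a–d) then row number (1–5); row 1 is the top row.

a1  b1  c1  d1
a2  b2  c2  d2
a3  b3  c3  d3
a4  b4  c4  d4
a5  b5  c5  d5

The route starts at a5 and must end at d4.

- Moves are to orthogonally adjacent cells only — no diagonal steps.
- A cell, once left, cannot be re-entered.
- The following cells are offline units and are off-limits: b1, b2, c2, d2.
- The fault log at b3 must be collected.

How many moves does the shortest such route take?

Any route passes through b3 somewhere between a5 and d4. Summing Manhattan distances along the two legs (a5 → b3 → d4) gives a lower bound of 3 + 3 = 6 moves.
A route of 6 moves achieves this: a5 → a4 → a3 → b3 → b4 → c4 → d4.
Since 6 matches the lower bound, it is optimal.

6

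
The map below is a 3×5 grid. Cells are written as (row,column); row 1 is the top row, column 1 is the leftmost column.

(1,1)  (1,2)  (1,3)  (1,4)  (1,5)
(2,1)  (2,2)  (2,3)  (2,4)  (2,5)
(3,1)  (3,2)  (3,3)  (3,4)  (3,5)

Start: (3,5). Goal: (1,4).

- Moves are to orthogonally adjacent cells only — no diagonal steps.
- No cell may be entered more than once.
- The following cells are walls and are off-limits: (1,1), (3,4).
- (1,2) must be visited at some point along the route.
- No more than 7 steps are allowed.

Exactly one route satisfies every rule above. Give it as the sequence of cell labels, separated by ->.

(3,5) -> (2,5) -> (2,4) -> (2,3) -> (2,2) -> (1,2) -> (1,3) -> (1,4)

The 7-move cap with required stops at (1,2) leaves no slack for detours.
Route from (3,5): up to (2,5), 3× left (reaching (2,2)), up to (1,2), 2× right (reaching (1,4)) — 7 moves in all.
Check: all required cells visited; 7 ≤ 7 moves.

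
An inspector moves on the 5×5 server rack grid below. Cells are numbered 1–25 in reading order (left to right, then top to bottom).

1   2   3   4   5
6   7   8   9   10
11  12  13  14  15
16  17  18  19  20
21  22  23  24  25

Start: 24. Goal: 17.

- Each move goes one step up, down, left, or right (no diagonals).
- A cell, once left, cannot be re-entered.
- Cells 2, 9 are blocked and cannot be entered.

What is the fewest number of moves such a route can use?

The Manhattan distance from 24 to 17 is |5−4| + |4−2| = 3, so at least 3 moves are needed.
A route of 3 moves achieves this: 24 → 19 → 18 → 17.
Since 3 matches the lower bound, it is optimal.

3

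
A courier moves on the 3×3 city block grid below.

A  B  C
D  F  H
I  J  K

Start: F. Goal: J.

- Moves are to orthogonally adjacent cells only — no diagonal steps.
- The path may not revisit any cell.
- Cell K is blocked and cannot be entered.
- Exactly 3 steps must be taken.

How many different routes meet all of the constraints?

1

Need simple routes of exactly 3 moves from F to J (Manhattan distance 1, so 1 moves are spent on a detour and 1 undoing it).
Enumerating: F D I J.
That gives 1 route.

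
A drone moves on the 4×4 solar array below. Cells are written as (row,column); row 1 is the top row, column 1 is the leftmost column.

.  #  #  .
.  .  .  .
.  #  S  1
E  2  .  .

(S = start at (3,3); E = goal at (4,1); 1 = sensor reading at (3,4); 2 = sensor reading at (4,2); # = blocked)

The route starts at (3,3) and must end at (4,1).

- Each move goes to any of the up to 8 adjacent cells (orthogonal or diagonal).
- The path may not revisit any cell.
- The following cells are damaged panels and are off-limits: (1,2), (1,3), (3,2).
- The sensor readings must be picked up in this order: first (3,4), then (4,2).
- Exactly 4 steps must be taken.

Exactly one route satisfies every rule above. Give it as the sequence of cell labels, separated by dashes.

The waypoints must appear in the order (3,4), (4,2), with no cell reused.
Route from (3,3): right 1 to (3,4), down-left 1 to (4,3), left 2 to (4,1) — 4 moves in all.
Check: order respected (1 at step 1, 2 at step 3); 4 moves as required.

(3,3) - (3,4) - (4,3) - (4,2) - (4,1)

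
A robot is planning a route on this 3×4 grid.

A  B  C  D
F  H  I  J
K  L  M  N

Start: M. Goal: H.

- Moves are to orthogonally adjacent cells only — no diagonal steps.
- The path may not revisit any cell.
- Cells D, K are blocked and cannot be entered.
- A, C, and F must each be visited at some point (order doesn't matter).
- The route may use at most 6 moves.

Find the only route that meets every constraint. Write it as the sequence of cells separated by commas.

The budget equals the shortest possible length, so every move has to be on a shortest route through the required cells.
Route from M: 2× up (reaching C), 2× left (reaching A), down to F, right to H — 6 moves in all.
Check: all required cells visited; 6 ≤ 6 moves.

M, I, C, B, A, F, H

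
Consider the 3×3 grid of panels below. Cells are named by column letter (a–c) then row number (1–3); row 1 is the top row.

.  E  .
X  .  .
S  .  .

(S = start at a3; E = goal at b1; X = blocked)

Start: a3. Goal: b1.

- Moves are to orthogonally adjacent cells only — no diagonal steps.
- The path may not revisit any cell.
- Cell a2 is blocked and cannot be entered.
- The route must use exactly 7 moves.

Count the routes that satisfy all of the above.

0

Need simple routes of exactly 7 moves from a3 to b1 (Manhattan distance 3, so 2 moves are spent on a detour and 2 undoing it).
No route satisfies every constraint, so the count is 0.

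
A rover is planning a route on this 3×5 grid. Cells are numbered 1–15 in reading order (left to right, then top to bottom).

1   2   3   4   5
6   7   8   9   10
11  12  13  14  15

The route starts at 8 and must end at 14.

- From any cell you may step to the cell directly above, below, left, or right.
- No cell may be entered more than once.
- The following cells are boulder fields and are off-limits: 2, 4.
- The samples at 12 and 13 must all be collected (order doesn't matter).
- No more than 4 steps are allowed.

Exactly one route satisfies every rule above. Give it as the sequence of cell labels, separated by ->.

Any route must reach 12 and 13 and still end at 14 within 4 moves, so the order of the required stops is forced.
Route from 8: left 1 to 7, down 1 to 12, right 2 to 14 — 4 moves in all.
Check: all required cells visited; 4 ≤ 4 moves.

8 -> 7 -> 12 -> 13 -> 14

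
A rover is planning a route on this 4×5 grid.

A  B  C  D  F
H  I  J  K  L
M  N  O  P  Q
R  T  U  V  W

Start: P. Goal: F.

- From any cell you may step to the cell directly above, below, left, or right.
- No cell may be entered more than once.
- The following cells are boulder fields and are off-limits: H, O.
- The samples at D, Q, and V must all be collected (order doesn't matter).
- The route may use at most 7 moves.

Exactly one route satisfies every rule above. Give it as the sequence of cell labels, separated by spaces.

P V W Q L K D F

Any route must reach D, Q, and V and still end at F within 7 moves, so the order of the required stops is forced.
Route from P: down to V, right to W, 2× up (reaching L), left to K, up to D, right to F — 7 moves in all.
Check: all required cells visited; 7 ≤ 7 moves.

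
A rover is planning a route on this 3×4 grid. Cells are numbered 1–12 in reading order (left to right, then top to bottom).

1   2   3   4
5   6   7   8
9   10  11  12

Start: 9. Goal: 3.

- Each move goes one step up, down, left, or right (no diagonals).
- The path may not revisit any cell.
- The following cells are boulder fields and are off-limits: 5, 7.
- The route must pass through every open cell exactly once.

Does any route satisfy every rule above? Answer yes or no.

no

Cell 1 has only one open neighbour but is neither the start nor the goal, so a Hamiltonian route would have to both enter and leave it through the same neighbour — impossible without revisiting.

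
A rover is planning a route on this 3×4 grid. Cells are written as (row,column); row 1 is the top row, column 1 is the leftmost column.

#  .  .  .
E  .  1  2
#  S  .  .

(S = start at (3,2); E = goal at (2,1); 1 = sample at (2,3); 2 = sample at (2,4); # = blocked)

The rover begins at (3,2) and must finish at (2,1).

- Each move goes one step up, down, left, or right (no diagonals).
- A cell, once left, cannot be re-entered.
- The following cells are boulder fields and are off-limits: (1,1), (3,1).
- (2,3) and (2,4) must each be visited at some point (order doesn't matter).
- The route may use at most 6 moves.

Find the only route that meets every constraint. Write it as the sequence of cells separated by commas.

Any route must reach (2,3) and (2,4) and still end at (2,1) within 6 moves, so the order of the required stops is forced.
Route from (3,2): right 2 to (3,4), up 1 to (2,4), left 3 to (2,1) — 6 moves in all.
Check: all required cells visited; 6 ≤ 6 moves.

(3,2), (3,3), (3,4), (2,4), (2,3), (2,2), (2,1)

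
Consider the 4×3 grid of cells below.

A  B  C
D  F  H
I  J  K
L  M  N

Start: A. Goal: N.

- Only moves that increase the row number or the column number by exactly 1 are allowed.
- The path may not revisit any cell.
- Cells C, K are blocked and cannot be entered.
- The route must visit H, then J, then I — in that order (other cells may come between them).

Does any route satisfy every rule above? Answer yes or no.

no

J lies to the left of H, so going from H to J would need a leftward move — but moves only go right/down, so H cannot be visited before J.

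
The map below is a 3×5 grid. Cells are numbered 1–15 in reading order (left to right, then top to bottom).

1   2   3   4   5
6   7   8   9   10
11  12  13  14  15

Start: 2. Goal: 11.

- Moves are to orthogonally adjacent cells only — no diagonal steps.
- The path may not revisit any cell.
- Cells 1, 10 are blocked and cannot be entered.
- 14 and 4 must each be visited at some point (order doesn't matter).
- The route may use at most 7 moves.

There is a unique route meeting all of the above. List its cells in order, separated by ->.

2 -> 3 -> 4 -> 9 -> 14 -> 13 -> 12 -> 11

Any route must reach 14 and 4 and still end at 11 within 7 moves, so the order of the required stops is forced.
Route from 2: right 2 to 4, down 2 to 14, left 3 to 11 — 7 moves in all.
Check: all required cells visited; 7 ≤ 7 moves.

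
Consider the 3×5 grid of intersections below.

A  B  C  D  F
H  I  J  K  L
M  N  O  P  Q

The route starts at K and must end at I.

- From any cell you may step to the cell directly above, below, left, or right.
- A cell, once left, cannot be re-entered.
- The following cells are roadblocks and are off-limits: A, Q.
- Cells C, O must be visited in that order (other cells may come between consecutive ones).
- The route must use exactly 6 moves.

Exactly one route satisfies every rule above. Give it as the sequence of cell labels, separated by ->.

K -> D -> C -> J -> O -> N -> I

The waypoints must appear in the order C, O, with no cell reused.
Route from K: up to D, left to C, 2× down (reaching O), left to N, up to I — 6 moves in all.
Check: order respected (C at step 2, O at step 4); 6 moves as required.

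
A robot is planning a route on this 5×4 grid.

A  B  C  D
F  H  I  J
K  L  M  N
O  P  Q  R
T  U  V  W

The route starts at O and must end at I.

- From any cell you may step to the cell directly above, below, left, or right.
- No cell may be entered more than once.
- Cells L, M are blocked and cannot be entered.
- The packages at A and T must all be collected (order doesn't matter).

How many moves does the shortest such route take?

Any route passes through A and T in some order between O and I. Summing Manhattan distances along each leg and taking the cheapest ordering (O → T → A → I) gives a lower bound of 1 + 4 + 3 = 8 moves.
The shortest route satisfying every rule uses 14 moves: O → T → U → P → Q → R → N → J → D → C → B → A → F → H → I.
The no-revisit rule (legs can't share cells) pushes the minimum above the 8-move bound; an exhaustive check rules out every length from 8 to 13 (on a 4-connected grid the length of any start-to-goal walk has the same parity as the Manhattan bound, so only lengths 8, 10, 12, … need checking), leaving 14 as the minimum.

14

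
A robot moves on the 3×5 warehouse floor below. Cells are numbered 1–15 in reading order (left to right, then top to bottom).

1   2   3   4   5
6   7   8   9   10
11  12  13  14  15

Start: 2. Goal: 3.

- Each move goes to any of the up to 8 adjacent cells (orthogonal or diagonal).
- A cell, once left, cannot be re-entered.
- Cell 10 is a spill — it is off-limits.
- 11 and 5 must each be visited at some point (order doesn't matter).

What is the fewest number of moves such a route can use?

Any route passes through 11 and 5 in some order between 2 and 3. Summing Chebyshev distances along each leg and taking the cheapest ordering (2 → 11 → 5 → 3) gives a lower bound of 2 + 4 + 2 = 8 moves.
A route of 8 moves achieves this: 2 → 6 → 11 → 7 → 8 → 4 → 5 → 9 → 3.
Since 8 matches the lower bound, it is optimal.

8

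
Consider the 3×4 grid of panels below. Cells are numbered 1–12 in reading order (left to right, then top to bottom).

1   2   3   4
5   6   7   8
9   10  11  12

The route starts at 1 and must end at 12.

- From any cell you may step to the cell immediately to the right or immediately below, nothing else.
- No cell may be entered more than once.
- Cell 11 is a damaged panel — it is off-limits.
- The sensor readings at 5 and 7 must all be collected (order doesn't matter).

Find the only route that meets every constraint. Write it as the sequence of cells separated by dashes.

Moves only go right or down, so the column and row indices never decrease.
Route from 1: down to 5, 3× right (reaching 8), down to 12 — 5 moves in all.
Check: all required cells visited.

1 - 5 - 6 - 7 - 8 - 12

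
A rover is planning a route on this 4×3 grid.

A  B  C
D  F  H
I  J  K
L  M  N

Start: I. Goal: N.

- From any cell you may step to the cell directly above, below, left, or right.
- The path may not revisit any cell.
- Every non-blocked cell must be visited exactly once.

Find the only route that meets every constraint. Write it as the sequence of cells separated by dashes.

Need to visit all 12 open cells exactly once, starting at I and ending at N.
Cell C has only two open neighbours (H and B), so the path must pass straight through it: one of those is the cell it's entered from and the other is where it exits.
Route from I: down to L, right to M, 2× up (reaching F), left to D, up to A, 2× right (reaching C), 3× down (reaching N) — 11 moves in all.
Check: all 12 open cells covered.

I - L - M - J - F - D - A - B - C - H - K - N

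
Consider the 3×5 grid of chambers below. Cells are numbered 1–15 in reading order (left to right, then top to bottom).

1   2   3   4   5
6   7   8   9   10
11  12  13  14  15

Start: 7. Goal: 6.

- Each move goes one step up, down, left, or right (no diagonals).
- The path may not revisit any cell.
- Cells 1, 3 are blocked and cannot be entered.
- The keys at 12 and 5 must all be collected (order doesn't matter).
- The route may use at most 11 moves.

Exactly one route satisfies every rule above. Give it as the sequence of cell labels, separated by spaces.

7 8 9 4 5 10 15 14 13 12 11 6

Any route must reach 12 and 5 and still end at 6 within 11 moves, so the order of the required stops is forced.
Route from 7: 2× right (reaching 9), up to 4, right to 5, 2× down (reaching 15), 4× left (reaching 11), up to 6 — 11 moves in all.
Check: all required cells visited; 11 ≤ 11 moves.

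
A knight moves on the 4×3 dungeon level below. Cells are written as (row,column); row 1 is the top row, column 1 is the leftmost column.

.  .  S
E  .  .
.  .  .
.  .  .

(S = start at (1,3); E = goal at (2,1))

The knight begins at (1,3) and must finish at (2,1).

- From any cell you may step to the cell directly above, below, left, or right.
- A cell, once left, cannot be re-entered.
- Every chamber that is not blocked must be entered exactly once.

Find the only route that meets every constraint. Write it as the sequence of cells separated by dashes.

(1,3) - (2,3) - (3,3) - (4,3) - (4,2) - (4,1) - (3,1) - (3,2) - (2,2) - (1,2) - (1,1) - (2,1)

Need to visit all 12 open cells exactly once, starting at (1,3) and ending at (2,1).
Cell (1,1) has only two open neighbours ((2,1) and (1,2)), so the path must pass straight through it: one of those is the cell it's entered from and the other is where it exits.
Route from (1,3): down 3 to (4,3), left 2 to (4,1), up 1 to (3,1), right 1 to (3,2), up 2 to (1,2), left 1 to (1,1), down 1 to (2,1) — 11 moves in all.
Check: all 12 open cells covered.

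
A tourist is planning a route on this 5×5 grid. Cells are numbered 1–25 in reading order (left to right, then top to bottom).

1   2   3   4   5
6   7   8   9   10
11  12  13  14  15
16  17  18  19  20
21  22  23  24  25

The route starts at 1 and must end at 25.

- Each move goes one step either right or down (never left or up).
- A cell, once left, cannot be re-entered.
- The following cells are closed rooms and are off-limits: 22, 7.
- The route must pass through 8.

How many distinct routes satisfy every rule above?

A right/down-only route from 1 to 25 makes exactly 4 down-moves and 4 right-moves in some order.
With no other constraints that would be C(8,4) = 70 routes.
Split at 8 and multiply the segment counts (each segment already excludes blocked cells): 1→8: 1; 8→25: 10; product = 10.
That gives 10 routes.

10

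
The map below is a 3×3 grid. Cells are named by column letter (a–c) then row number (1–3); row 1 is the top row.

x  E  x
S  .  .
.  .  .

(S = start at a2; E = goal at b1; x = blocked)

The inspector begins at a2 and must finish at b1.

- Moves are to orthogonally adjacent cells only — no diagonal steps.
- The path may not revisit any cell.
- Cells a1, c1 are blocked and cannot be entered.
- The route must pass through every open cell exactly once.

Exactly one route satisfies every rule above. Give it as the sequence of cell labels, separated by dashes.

a2 - a3 - b3 - c3 - c2 - b2 - b1

Need to visit all 7 open cells exactly once, starting at a2 and ending at b1.
Route from a2: down 1 to a3, right 2 to c3, up 1 to c2, left 1 to b2, up 1 to b1 — 6 moves in all.
Check: all 7 open cells covered.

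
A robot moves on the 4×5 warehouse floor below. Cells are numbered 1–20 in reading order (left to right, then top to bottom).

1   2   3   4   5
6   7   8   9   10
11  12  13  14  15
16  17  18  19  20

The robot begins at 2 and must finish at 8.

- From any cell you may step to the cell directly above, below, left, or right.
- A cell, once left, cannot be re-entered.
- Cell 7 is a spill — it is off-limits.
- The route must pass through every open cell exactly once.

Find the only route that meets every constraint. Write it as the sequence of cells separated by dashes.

Need to visit all 19 open cells exactly once, starting at 2 and ending at 8.
Cell 6 has only two open neighbours (1 and 11), so the path must pass straight through it: one of those is the cell it's entered from and the other is where it exits.
Route from 2: left to 1, 3× down (reaching 16), right to 17, up to 12, right to 13, down to 18, 2× right (reaching 20), up to 15, left to 14, up to 9, right to 10, up to 5, 2× left (reaching 3), down to 8 — 18 moves in all.
Check: all 19 open cells covered.

2 - 1 - 6 - 11 - 16 - 17 - 12 - 13 - 18 - 19 - 20 - 15 - 14 - 9 - 10 - 5 - 4 - 3 - 8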